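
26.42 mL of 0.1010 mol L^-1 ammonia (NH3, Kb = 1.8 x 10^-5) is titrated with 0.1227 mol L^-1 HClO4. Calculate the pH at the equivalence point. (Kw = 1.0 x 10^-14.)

n(NH3) = 0.1010 x 0.02642 = 0.002668 mol; V(HClO4) at equivalence = 0.002668/0.1227 = 0.02175 L.
At equivalence the base is fully converted to NH4+; total volume = 0.04817 L, so [NH4+] = 0.002668/0.04817 = 0.05540 M.
Ka(NH4+) = Kw/Kb = 1.0e-14 / 1.8 x 10^-5 = 5.56e-10.
[H^+] = sqrt(Ka x [NH4+]) = sqrt(5.56e-10 x 0.05540) = 5.55e-6 M.
pH = -log(5.55e-6) = 5.26.

5.26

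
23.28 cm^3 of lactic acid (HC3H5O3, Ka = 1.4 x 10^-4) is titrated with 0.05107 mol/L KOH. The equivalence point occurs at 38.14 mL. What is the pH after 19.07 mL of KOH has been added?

3.85

19.07 mL is exactly half the equivalence volume (38.14/2), i.e. the half-equivalence point.
There, n(HA) = n(A^-), so pH = pKa = -log(1.4 x 10^-4) = 3.85.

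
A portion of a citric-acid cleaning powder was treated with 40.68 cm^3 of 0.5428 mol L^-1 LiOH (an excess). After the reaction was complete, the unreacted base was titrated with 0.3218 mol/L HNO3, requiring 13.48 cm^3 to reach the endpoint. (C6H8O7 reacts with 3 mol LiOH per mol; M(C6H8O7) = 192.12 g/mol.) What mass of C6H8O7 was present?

Total n(LiOH) added = 0.5428 x 0.04068 = 0.02208 mol.
n(HNO3) used = 0.3218 x 0.01348 = 0.004338 mol, which equals the excess n(LiOH).
So n(LiOH) consumed by the sample = 0.02208 - 0.004338 = 0.01774 mol.
n(C6H8O7) = 0.01774 / 3 = 0.005914 mol.
mass = 0.005914 mol x 192.12 g/mol = 1.14 g.

1.14 g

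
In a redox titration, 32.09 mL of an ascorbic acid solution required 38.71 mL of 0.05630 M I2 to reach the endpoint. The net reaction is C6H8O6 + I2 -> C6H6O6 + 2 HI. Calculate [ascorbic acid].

n(I2) = 0.05630 x 0.03871 = 0.002179 mol.
From the balanced equation, 1 mol I2 reacts with 1 mol ascorbic acid, so n(ascorbic acid) = 0.002179 x 1/1 = 0.002179 mol.
[ascorbic acid] = 0.002179 / 0.03209 L = 0.0679 M.

0.0679 M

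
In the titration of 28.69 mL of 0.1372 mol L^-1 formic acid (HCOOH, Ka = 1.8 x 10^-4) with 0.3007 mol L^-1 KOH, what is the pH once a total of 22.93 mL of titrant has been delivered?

12.76

n(acid) = 0.1372 x 0.02869 = 0.003936 mol; n(KOH) added = 0.3007 x 0.02293 = 0.006895 mol.
Base is in excess by 0.006895 - 0.003936 = 0.002959 mol in a total volume of 0.05162 L.
[OH^-] = 0.002959/0.05162 = 0.05732 M, so pOH = 1.24 and pH = 14.00 - 1.24 = 12.76.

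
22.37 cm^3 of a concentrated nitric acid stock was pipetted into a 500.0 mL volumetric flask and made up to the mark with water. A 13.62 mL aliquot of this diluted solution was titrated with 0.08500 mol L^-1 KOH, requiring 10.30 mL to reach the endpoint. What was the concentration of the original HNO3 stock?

1.44 M

n(KOH) = 0.08500 x 0.01030 = 0.0008755 mol.
n(HNO3) in the aliquot = 0.0008755 mol.
[diluted HNO3] = 0.0008755 / 0.01362 = 0.06428 M.
Dilution factor = 500.0/22.37 = 22.35, so [stock] = 0.06428 x 22.35 = 1.44 M.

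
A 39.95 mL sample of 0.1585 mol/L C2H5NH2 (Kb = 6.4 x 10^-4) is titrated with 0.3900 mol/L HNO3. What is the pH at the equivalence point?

n(C2H5NH2) = 0.1585 x 0.03995 = 0.006332 mol; V(HNO3) at equivalence = 0.006332/0.3900 = 0.01624 L.
At equivalence the base is fully converted to C2H5NH3+; total volume = 0.05619 L, so [C2H5NH3+] = 0.006332/0.05619 = 0.1127 M.
Ka(C2H5NH3+) = Kw/Kb = 1.0e-14 / 6.4 x 10^-4 = 1.56e-11.
[H^+] = sqrt(Ka x [C2H5NH3+]) = sqrt(1.56e-11 x 0.1127) = 1.33e-6 M.
pH = -log(1.33e-6) = 5.88.

5.88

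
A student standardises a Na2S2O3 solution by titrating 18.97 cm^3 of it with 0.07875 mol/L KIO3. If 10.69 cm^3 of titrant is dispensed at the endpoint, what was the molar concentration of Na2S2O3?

0.266 M

n(KIO3) = 0.07875 x 0.01069 = 0.0008418 mol.
From the balanced equation, 1 mol KIO3 reacts with 6 mol Na2S2O3, so n(Na2S2O3) = 0.0008418 x 6/1 = 0.005051 mol.
[Na2S2O3] = 0.005051 / 0.01897 L = 0.266 M.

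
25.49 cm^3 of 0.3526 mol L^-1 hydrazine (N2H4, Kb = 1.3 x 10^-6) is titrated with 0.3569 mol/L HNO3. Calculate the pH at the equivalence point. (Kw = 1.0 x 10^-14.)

n(N2H4) = 0.3526 x 0.02549 = 0.008988 mol; V(HNO3) at equivalence = 0.008988/0.3569 = 0.02518 L.
At equivalence the base is fully converted to N2H5+; total volume = 0.05067 L, so [N2H5+] = 0.008988/0.05067 = 0.1774 M.
Ka(N2H5+) = Kw/Kb = 1.0e-14 / 1.3 x 10^-6 = 7.69e-9.
[H^+] = sqrt(Ka x [N2H5+]) = sqrt(7.69e-9 x 0.1774) = 3.69e-5 M.
pH = -log(3.69e-5) = 4.43.

4.43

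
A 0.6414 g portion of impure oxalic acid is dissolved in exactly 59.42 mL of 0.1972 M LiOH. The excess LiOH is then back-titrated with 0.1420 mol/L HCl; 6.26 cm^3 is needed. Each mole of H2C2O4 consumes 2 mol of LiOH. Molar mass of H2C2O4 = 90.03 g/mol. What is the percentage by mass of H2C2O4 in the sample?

Total n(LiOH) added = 0.1972 x 0.05942 = 0.01172 mol.
n(HCl) used = 0.1420 x 0.006260 = 0.0008889 mol, which equals the excess n(LiOH).
So n(LiOH) consumed by the sample = 0.01172 - 0.0008889 = 0.01083 mol.
n(H2C2O4) = 0.01083 / 2 = 0.005414 mol.
mass H2C2O4 = 0.005414 x 90.03 = 0.4875 g, so %H2C2O4 = 0.4875/0.6414 x 100 = 76.0%.

76.0%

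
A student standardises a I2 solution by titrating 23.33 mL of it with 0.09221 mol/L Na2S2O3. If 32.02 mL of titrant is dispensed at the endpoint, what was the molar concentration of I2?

0.0633 M

n(Na2S2O3) = 0.09221 x 0.03202 = 0.002953 mol.
From the balanced equation, 2 mol Na2S2O3 reacts with 1 mol I2, so n(I2) = 0.002953 x 1/2 = 0.001476 mol.
[I2] = 0.001476 / 0.02333 L = 0.0633 M.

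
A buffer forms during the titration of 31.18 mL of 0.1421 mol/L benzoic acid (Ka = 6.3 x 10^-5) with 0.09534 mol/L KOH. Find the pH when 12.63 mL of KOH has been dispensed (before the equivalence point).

3.77

Initial n(C6H5COOH) = 0.1421 x 0.03118 = 0.004431 mol.
n(KOH) added = 0.09534 x 0.01263 = 0.001204 mol, converting that many moles of C6H5COOH to C6H5COO-.
Remaining n(C6H5COOH) = 0.003227 mol; n(C6H5COO-) = 0.001204 mol.
By Henderson-Hasselbalch, pH = pKa + log([A^-]/[HA]) = 4.20 + log(0.001204/0.003227) = 4.20 + (-0.43) = 3.77.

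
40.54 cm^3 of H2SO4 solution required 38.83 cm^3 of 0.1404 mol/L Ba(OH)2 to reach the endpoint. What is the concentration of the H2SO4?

0.134 M

n(Ba(OH)2) delivered = 0.1404 x 0.03883 = 0.005452 mol.
For a 1:1 reaction, n(H2SO4) = 0.005452 mol.
[H2SO4] = 0.005452 mol / 0.04054 L = 0.134 M.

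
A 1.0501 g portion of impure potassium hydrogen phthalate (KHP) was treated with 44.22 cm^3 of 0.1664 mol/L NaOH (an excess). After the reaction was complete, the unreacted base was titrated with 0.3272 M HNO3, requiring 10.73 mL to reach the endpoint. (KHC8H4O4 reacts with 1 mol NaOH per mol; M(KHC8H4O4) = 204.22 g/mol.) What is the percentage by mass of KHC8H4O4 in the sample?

Total n(NaOH) added = 0.1664 x 0.04422 = 0.007358 mol.
n(HNO3) used = 0.3272 x 0.01073 = 0.003511 mol, which equals the excess n(NaOH).
So n(NaOH) consumed by the sample = 0.007358 - 0.003511 = 0.003847 mol.
n(KHC8H4O4) = 0.003847 / 1 = 0.003847 mol.
mass KHC8H4O4 = 0.003847 x 204.22 = 0.7857 g, so %KHC8H4O4 = 0.7857/1.0501 x 100 = 74.8%.

74.8%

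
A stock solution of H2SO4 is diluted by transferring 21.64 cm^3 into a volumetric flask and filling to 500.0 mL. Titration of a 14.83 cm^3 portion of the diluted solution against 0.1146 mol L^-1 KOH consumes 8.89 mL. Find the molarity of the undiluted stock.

0.794 M

n(KOH) = 0.1146 x 0.008890 = 0.001019 mol.
n(H2SO4) in the aliquot = 0.001019 x 1/2 = 0.0005094 mol.
[diluted H2SO4] = 0.0005094 / 0.01483 = 0.03435 M.
Dilution factor = 500.0/21.64 = 23.11, so [stock] = 0.03435 x 23.11 = 0.794 M.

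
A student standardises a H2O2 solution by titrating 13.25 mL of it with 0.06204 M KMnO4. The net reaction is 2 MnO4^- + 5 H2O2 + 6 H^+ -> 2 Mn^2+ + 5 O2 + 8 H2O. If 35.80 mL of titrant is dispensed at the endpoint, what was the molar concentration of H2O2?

n(KMnO4) = 0.06204 x 0.03580 = 0.002221 mol.
From the balanced equation, 2 mol KMnO4 reacts with 5 mol H2O2, so n(H2O2) = 0.002221 x 5/2 = 0.005553 mol.
[H2O2] = 0.005553 / 0.01325 L = 0.419 M.

0.419 M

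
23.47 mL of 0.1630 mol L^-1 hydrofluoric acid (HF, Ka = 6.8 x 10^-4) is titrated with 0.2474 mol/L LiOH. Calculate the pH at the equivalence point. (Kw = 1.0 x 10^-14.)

n(HF) = 0.1630 x 0.02347 = 0.003826 mol; V(LiOH) at equivalence = 0.003826/0.2474 = 0.01546 L.
At equivalence all the acid is converted to F-; total volume = 0.02347 + 0.01546 = 0.03893 L, so [F-] = 0.003826/0.03893 = 0.09826 M.
Kb = Kw/Ka = 1.0e-14 / 6.8 x 10^-4 = 1.47e-11.
[OH^-] = sqrt(Kb x [F-]) = sqrt(1.47e-11 x 0.09826) = 1.20e-6 M.
pOH = 5.92, so pH = 14.00 - 5.92 = 8.08.

8.08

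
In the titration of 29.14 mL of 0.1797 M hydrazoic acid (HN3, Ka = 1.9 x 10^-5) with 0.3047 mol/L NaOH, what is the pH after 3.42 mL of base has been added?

4.12

Initial n(HN3) = 0.1797 x 0.02914 = 0.005236 mol.
n(NaOH) added = 0.3047 x 0.003420 = 0.001042 mol, converting that many moles of HN3 to N3-.
Remaining n(HN3) = 0.004194 mol; n(N3-) = 0.001042 mol.
By Henderson-Hasselbalch, pH = pKa + log([A^-]/[HA]) = 4.72 + log(0.001042/0.004194) = 4.72 + (-0.60) = 4.12.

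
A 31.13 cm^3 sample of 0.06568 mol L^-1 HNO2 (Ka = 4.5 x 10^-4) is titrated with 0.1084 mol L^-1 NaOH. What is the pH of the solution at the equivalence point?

7.98

n(HNO2) = 0.06568 x 0.03113 = 0.002045 mol; V(NaOH) at equivalence = 0.002045/0.1084 = 0.01886 L.
At equivalence all the acid is converted to NO2-; total volume = 0.03113 + 0.01886 = 0.04999 L, so [NO2-] = 0.002045/0.04999 = 0.04090 M.
Kb = Kw/Ka = 1.0e-14 / 4.5 x 10^-4 = 2.22e-11.
[OH^-] = sqrt(Kb x [NO2-]) = sqrt(2.22e-11 x 0.04090) = 9.53e-7 M.
pOH = 6.02, so pH = 14.00 - 6.02 = 7.98.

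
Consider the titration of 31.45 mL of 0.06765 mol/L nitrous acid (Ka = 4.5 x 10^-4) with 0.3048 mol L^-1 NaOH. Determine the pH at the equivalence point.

8.05

n(HNO2) = 0.06765 x 0.03145 = 0.002128 mol; V(NaOH) at equivalence = 0.002128/0.3048 = 0.006980 L.
At equivalence all the acid is converted to NO2-; total volume = 0.03145 + 0.006980 = 0.03843 L, so [NO2-] = 0.002128/0.03843 = 0.05536 M.
Kb = Kw/Ka = 1.0e-14 / 4.5 x 10^-4 = 2.22e-11.
[OH^-] = sqrt(Kb x [NO2-]) = sqrt(2.22e-11 x 0.05536) = 1.11e-6 M.
pOH = 5.95, so pH = 14.00 - 5.95 = 8.05.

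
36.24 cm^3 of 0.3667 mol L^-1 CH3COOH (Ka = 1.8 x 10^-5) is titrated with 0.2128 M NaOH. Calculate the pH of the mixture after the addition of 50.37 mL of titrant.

5.36

Initial n(CH3COOH) = 0.3667 x 0.03624 = 0.01329 mol.
n(NaOH) added = 0.2128 x 0.05037 = 0.01072 mol, converting that many moles of CH3COOH to CH3COO-.
Remaining n(CH3COOH) = 0.002570 mol; n(CH3COO-) = 0.01072 mol.
By Henderson-Hasselbalch, pH = pKa + log([A^-]/[HA]) = 4.74 + log(0.01072/0.002570) = 4.74 + (+0.62) = 5.36.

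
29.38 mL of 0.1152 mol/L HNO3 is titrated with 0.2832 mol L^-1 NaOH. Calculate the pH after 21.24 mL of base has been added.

n(acid) = 0.1152 x 0.02938 = 0.003385 mol; n(NaOH) added = 0.2832 x 0.02124 = 0.006015 mol.
Base is in excess by 0.006015 - 0.003385 = 0.002631 mol in a total volume of 0.05062 L.
[OH^-] = 0.002631/0.05062 = 0.05197 M, so pOH = 1.28 and pH = 14.00 - 1.28 = 12.72.

12.72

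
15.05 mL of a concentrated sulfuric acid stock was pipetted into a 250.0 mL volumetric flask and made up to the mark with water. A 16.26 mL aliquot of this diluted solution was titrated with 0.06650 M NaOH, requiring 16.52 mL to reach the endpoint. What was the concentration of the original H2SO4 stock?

0.561 M

n(NaOH) = 0.06650 x 0.01652 = 0.001099 mol.
n(H2SO4) in the aliquot = 0.001099 x 1/2 = 0.0005493 mol.
[diluted H2SO4] = 0.0005493 / 0.01626 = 0.03378 M.
Dilution factor = 250.0/15.05 = 16.61, so [stock] = 0.03378 x 16.61 = 0.561 M.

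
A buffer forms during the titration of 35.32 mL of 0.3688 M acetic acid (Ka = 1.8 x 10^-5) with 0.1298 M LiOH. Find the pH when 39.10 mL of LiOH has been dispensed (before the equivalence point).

4.55

Initial n(CH3COOH) = 0.3688 x 0.03532 = 0.01303 mol.
n(LiOH) added = 0.1298 x 0.03910 = 0.005075 mol, converting that many moles of CH3COOH to CH3COO-.
Remaining n(CH3COOH) = 0.007951 mol; n(CH3COO-) = 0.005075 mol.
By Henderson-Hasselbalch, pH = pKa + log([A^-]/[HA]) = 4.74 + log(0.005075/0.007951) = 4.74 + (-0.19) = 4.55.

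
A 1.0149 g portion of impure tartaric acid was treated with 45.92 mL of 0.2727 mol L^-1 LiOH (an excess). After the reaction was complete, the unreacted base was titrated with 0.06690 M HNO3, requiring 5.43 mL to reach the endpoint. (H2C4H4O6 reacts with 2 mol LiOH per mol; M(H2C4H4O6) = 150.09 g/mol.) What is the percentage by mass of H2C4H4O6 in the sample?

Total n(LiOH) added = 0.2727 x 0.04592 = 0.01252 mol.
n(HNO3) used = 0.06690 x 0.005430 = 0.0003633 mol, which equals the excess n(LiOH).
So n(LiOH) consumed by the sample = 0.01252 - 0.0003633 = 0.01216 mol.
n(H2C4H4O6) = 0.01216 / 2 = 0.006080 mol.
mass H2C4H4O6 = 0.006080 x 150.09 = 0.9125 g, so %H2C4H4O6 = 0.9125/1.0149 x 100 = 89.9%.

89.9%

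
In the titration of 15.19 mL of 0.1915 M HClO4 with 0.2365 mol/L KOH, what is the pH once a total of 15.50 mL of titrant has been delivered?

n(acid) = 0.1915 x 0.01519 = 0.002909 mol; n(KOH) added = 0.2365 x 0.01550 = 0.003666 mol.
Base is in excess by 0.003666 - 0.002909 = 0.0007569 mol in a total volume of 0.03069 L.
[OH^-] = 0.0007569/0.03069 = 0.02466 M, so pOH = 1.61 and pH = 14.00 - 1.61 = 12.39.

12.39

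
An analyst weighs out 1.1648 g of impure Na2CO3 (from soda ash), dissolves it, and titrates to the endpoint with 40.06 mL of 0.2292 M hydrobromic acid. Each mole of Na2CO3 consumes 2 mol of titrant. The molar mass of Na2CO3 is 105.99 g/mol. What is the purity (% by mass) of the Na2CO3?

41.8%

n(HBr) = 0.2292 x 0.04006 = 0.009182 mol.
n(Na2CO3) = 0.009182 / 2 = 0.004591 mol.
mass of Na2CO3 = 0.004591 x 105.99 = 0.4866 g.
% purity = 0.4866 / 1.1648 x 100 = 41.8%.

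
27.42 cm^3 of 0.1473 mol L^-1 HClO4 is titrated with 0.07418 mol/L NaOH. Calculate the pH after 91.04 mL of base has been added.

12.36

n(acid) = 0.1473 x 0.02742 = 0.004039 mol; n(NaOH) added = 0.07418 x 0.09104 = 0.006753 mol.
Base is in excess by 0.006753 - 0.004039 = 0.002714 mol in a total volume of 0.1185 L.
[OH^-] = 0.002714/0.1185 = 0.02291 M, so pOH = 1.64 and pH = 14.00 - 1.64 = 12.36.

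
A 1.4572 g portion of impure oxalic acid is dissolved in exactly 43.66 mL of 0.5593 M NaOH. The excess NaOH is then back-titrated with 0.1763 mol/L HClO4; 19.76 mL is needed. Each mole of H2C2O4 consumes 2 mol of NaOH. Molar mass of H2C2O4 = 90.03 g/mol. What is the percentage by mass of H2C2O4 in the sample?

Total n(NaOH) added = 0.5593 x 0.04366 = 0.02442 mol.
n(HClO4) used = 0.1763 x 0.01976 = 0.003484 mol, which equals the excess n(NaOH).
So n(NaOH) consumed by the sample = 0.02442 - 0.003484 = 0.02094 mol.
n(H2C2O4) = 0.02094 / 2 = 0.01047 mol.
mass H2C2O4 = 0.01047 x 90.03 = 0.9424 g, so %H2C2O4 = 0.9424/1.4572 x 100 = 64.7%.

64.7%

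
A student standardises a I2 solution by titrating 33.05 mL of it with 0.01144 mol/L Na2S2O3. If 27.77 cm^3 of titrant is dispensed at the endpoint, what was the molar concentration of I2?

0.00481 M

n(Na2S2O3) = 0.01144 x 0.02777 = 0.0003177 mol.
From the balanced equation, 2 mol Na2S2O3 reacts with 1 mol I2, so n(I2) = 0.0003177 x 1/2 = 0.0001588 mol.
[I2] = 0.0001588 / 0.03305 L = 0.00481 M.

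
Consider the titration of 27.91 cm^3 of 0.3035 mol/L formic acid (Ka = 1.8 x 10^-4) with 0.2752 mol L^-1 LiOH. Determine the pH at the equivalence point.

8.45

n(HCOOH) = 0.3035 x 0.02791 = 0.008471 mol; V(LiOH) at equivalence = 0.008471/0.2752 = 0.03078 L.
At equivalence all the acid is converted to HCOO-; total volume = 0.02791 + 0.03078 = 0.05869 L, so [HCOO-] = 0.008471/0.05869 = 0.1443 M.
Kb = Kw/Ka = 1.0e-14 / 1.8 x 10^-4 = 5.56e-11.
[OH^-] = sqrt(Kb x [HCOO-]) = sqrt(5.56e-11 x 0.1443) = 2.83e-6 M.
pOH = 5.55, so pH = 14.00 - 5.55 = 8.45.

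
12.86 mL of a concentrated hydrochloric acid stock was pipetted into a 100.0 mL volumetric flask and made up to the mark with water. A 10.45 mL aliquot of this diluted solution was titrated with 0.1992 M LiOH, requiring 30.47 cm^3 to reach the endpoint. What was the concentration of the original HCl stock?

4.52 M

n(LiOH) = 0.1992 x 0.03047 = 0.006070 mol.
n(HCl) in the aliquot = 0.006070 mol.
[diluted HCl] = 0.006070 / 0.01045 = 0.5808 M.
Dilution factor = 100.0/12.86 = 7.776, so [stock] = 0.5808 x 7.776 = 4.52 M.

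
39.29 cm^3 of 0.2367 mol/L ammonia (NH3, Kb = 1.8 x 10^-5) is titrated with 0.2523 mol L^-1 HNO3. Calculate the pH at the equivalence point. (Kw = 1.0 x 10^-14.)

5.08

n(NH3) = 0.2367 x 0.03929 = 0.009300 mol; V(HNO3) at equivalence = 0.009300/0.2523 = 0.03686 L.
At equivalence the base is fully converted to NH4+; total volume = 0.07615 L, so [NH4+] = 0.009300/0.07615 = 0.1221 M.
Ka(NH4+) = Kw/Kb = 1.0e-14 / 1.8 x 10^-5 = 5.56e-10.
[H^+] = sqrt(Ka x [NH4+]) = sqrt(5.56e-10 x 0.1221) = 8.24e-6 M.
pH = -log(8.24e-6) = 5.08.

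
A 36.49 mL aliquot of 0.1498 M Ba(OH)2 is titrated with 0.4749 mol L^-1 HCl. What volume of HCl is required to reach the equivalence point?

n(Ba(OH)2) = 0.1498 mol/L x 0.03649 L = 0.005466 mol.
The neutralisation is 1 Ba(OH)2 : 2 HCl, so n(HCl) = 0.005466 x 2/1 = 0.01093 mol.
V(HCl) = 0.01093 / 0.4749 = 0.02302 L = 23.0 mL.

23.0 mL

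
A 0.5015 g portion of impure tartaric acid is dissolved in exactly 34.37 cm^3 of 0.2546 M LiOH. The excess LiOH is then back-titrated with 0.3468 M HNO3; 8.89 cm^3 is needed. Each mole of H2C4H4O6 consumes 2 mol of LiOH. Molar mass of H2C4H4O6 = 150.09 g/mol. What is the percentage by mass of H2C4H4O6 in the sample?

Total n(LiOH) added = 0.2546 x 0.03437 = 0.008751 mol.
n(HNO3) used = 0.3468 x 0.008890 = 0.003083 mol, which equals the excess n(LiOH).
So n(LiOH) consumed by the sample = 0.008751 - 0.003083 = 0.005668 mol.
n(H2C4H4O6) = 0.005668 / 2 = 0.002834 mol.
mass H2C4H4O6 = 0.002834 x 150.09 = 0.4253 g, so %H2C4H4O6 = 0.4253/0.5015 x 100 = 84.8%.

84.8%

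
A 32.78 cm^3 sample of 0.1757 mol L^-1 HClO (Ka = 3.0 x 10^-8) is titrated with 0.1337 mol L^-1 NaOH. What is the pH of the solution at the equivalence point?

n(HClO) = 0.1757 x 0.03278 = 0.005759 mol; V(NaOH) at equivalence = 0.005759/0.1337 = 0.04308 L.
At equivalence all the acid is converted to ClO-; total volume = 0.03278 + 0.04308 = 0.07586 L, so [ClO-] = 0.005759/0.07586 = 0.07592 M.
Kb = Kw/Ka = 1.0e-14 / 3.0 x 10^-8 = 3.33e-7.
[OH^-] = sqrt(Kb x [ClO-]) = sqrt(3.33e-7 x 0.07592) = 0.000159 M.
pOH = 3.80, so pH = 14.00 - 3.80 = 10.20.

10.20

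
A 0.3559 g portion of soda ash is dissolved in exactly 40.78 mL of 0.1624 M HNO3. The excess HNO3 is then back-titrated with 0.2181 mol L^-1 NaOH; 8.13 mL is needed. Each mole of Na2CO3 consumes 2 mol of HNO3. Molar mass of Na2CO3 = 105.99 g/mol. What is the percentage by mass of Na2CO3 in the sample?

Total n(HNO3) added = 0.1624 x 0.04078 = 0.006623 mol.
n(NaOH) used = 0.2181 x 0.008130 = 0.001773 mol, which equals the excess n(HNO3).
So n(HNO3) consumed by the sample = 0.006623 - 0.001773 = 0.004850 mol.
n(Na2CO3) = 0.004850 / 2 = 0.002425 mol.
mass Na2CO3 = 0.002425 x 105.99 = 0.2570 g, so %Na2CO3 = 0.2570/0.3559 x 100 = 72.2%.

72.2%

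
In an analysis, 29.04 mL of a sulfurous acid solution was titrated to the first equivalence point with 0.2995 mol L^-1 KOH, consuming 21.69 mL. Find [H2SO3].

0.224 M

n(KOH) = 0.2995 x 0.02169 = 0.006496 mol.
At the first equivalence point, 1 mol OH^- react per mol H2SO3, so n(H2SO3) = 0.006496 / 1 = 0.006496 mol.
[H2SO3] = 0.006496 / 0.02904 L = 0.224 M.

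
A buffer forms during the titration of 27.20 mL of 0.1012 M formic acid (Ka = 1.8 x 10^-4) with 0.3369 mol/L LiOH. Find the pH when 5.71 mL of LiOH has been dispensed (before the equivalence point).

4.11

Initial n(HCOOH) = 0.1012 x 0.02720 = 0.002753 mol.
n(LiOH) added = 0.3369 x 0.005710 = 0.001924 mol, converting that many moles of HCOOH to HCOO-.
Remaining n(HCOOH) = 0.0008289 mol; n(HCOO-) = 0.001924 mol.
By Henderson-Hasselbalch, pH = pKa + log([A^-]/[HA]) = 3.74 + log(0.001924/0.0008289) = 3.74 + (+0.37) = 4.11.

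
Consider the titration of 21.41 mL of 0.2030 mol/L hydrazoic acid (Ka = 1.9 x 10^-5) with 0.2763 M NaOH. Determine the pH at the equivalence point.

n(HN3) = 0.2030 x 0.02141 = 0.004346 mol; V(NaOH) at equivalence = 0.004346/0.2763 = 0.01573 L.
At equivalence all the acid is converted to N3-; total volume = 0.02141 + 0.01573 = 0.03714 L, so [N3-] = 0.004346/0.03714 = 0.1170 M.
Kb = Kw/Ka = 1.0e-14 / 1.9 x 10^-5 = 5.26e-10.
[OH^-] = sqrt(Kb x [N3-]) = sqrt(5.26e-10 x 0.1170) = 7.85e-6 M.
pOH = 5.11, so pH = 14.00 - 5.11 = 8.89.

8.89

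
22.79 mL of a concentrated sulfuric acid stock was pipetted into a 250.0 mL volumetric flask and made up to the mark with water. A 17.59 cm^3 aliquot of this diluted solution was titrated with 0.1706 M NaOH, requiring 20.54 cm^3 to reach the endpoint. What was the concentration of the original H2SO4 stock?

1.09 M

n(NaOH) = 0.1706 x 0.02054 = 0.003504 mol.
n(H2SO4) in the aliquot = 0.003504 x 1/2 = 0.001752 mol.
[diluted H2SO4] = 0.001752 / 0.01759 = 0.09961 M.
Dilution factor = 250.0/22.79 = 10.97, so [stock] = 0.09961 x 10.97 = 1.09 M.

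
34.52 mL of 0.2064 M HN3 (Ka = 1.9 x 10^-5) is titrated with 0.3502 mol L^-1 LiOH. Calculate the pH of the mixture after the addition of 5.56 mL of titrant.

Initial n(HN3) = 0.2064 x 0.03452 = 0.007125 mol.
n(LiOH) added = 0.3502 x 0.005560 = 0.001947 mol, converting that many moles of HN3 to N3-.
Remaining n(HN3) = 0.005178 mol; n(N3-) = 0.001947 mol.
By Henderson-Hasselbalch, pH = pKa + log([A^-]/[HA]) = 4.72 + log(0.001947/0.005178) = 4.72 + (-0.42) = 4.30.

4.30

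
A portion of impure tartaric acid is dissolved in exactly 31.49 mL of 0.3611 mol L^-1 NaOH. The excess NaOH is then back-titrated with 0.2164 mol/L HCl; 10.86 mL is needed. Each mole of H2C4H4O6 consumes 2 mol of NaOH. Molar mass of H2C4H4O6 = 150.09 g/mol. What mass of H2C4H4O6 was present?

0.677 g

Total n(NaOH) added = 0.3611 x 0.03149 = 0.01137 mol.
n(HCl) used = 0.2164 x 0.01086 = 0.002350 mol, which equals the excess n(NaOH).
So n(NaOH) consumed by the sample = 0.01137 - 0.002350 = 0.009021 mol.
n(H2C4H4O6) = 0.009021 / 2 = 0.004510 mol.
mass = 0.004510 mol x 150.09 g/mol = 0.677 g.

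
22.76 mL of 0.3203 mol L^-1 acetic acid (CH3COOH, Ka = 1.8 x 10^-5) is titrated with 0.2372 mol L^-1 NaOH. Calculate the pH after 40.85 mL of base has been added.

n(acid) = 0.3203 x 0.02276 = 0.007290 mol; n(NaOH) added = 0.2372 x 0.04085 = 0.009690 mol.
Base is in excess by 0.009690 - 0.007290 = 0.002400 mol in a total volume of 0.06361 L.
[OH^-] = 0.002400/0.06361 = 0.03772 M, so pOH = 1.42 and pH = 14.00 - 1.42 = 12.58.

12.58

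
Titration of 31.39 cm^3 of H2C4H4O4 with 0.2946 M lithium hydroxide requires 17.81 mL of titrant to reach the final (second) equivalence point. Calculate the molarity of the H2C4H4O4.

0.0836 M

n(LiOH) = 0.2946 x 0.01781 = 0.005247 mol.
At the final (second) equivalence point, 2 mol OH^- react per mol H2C4H4O4, so n(H2C4H4O4) = 0.005247 / 2 = 0.002623 mol.
[H2C4H4O4] = 0.002623 / 0.03139 L = 0.0836 M.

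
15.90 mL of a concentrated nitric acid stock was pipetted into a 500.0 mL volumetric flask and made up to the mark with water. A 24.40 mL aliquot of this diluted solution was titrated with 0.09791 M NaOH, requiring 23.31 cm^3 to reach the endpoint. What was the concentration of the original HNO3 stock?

2.94 M

n(NaOH) = 0.09791 x 0.02331 = 0.002282 mol.
n(HNO3) in the aliquot = 0.002282 mol.
[diluted HNO3] = 0.002282 / 0.02440 = 0.09354 M.
Dilution factor = 500.0/15.90 = 31.45, so [stock] = 0.09354 x 31.45 = 2.94 M.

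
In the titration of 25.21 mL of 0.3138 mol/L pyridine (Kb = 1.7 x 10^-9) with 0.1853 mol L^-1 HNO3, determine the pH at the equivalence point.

n(C5H5N) = 0.3138 x 0.02521 = 0.007911 mol; V(HNO3) at equivalence = 0.007911/0.1853 = 0.04269 L.
At equivalence the base is fully converted to C5H5NH+; total volume = 0.06790 L, so [C5H5NH+] = 0.007911/0.06790 = 0.1165 M.
Ka(C5H5NH+) = Kw/Kb = 1.0e-14 / 1.7 x 10^-9 = 5.88e-6.
[H^+] = sqrt(Ka x [C5H5NH+]) = sqrt(5.88e-6 x 0.1165) = 0.000828 M.
pH = -log(0.000828) = 3.08.

3.08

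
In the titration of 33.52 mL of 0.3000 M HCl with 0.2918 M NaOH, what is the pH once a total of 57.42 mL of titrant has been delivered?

12.87

n(acid) = 0.3000 x 0.03352 = 0.01006 mol; n(NaOH) added = 0.2918 x 0.05742 = 0.01676 mol.
Base is in excess by 0.01676 - 0.01006 = 0.006699 mol in a total volume of 0.09094 L.
[OH^-] = 0.006699/0.09094 = 0.07367 M, so pOH = 1.13 and pH = 14.00 - 1.13 = 12.87.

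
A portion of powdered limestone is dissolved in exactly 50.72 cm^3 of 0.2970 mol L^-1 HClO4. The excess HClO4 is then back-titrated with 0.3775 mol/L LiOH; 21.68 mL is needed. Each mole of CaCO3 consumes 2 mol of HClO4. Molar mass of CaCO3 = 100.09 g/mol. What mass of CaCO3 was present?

0.344 g

Total n(HClO4) added = 0.2970 x 0.05072 = 0.01506 mol.
n(LiOH) used = 0.3775 x 0.02168 = 0.008184 mol, which equals the excess n(HClO4).
So n(HClO4) consumed by the sample = 0.01506 - 0.008184 = 0.006880 mol.
n(CaCO3) = 0.006880 / 2 = 0.003440 mol.
mass = 0.003440 mol x 100.09 g/mol = 0.344 g.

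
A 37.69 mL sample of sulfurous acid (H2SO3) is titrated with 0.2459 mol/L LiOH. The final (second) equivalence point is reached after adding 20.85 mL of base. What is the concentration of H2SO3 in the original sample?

0.0680 M

n(LiOH) = 0.2459 x 0.02085 = 0.005127 mol.
At the final (second) equivalence point, 2 mol OH^- react per mol H2SO3, so n(H2SO3) = 0.005127 / 2 = 0.002564 mol.
[H2SO3] = 0.002564 / 0.03769 L = 0.0680 M.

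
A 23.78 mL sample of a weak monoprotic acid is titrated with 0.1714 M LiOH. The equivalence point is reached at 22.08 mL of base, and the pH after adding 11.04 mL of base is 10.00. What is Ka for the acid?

11.04 mL is half of the equivalence volume, so this is the half-equivalence point where [HA] = [A^-].
At half-equivalence pH = pKa, so pKa = 10.00.
Ka = 10^(-10.00) = 1.0 x 10^-10.

1.0 x 10^-10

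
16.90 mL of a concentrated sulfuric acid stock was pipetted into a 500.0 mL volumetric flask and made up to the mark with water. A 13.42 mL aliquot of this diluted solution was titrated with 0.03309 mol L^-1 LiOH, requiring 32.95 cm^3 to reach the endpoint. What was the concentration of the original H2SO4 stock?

1.20 M

n(LiOH) = 0.03309 x 0.03295 = 0.001090 mol.
n(H2SO4) in the aliquot = 0.001090 x 1/2 = 0.0005452 mol.
[diluted H2SO4] = 0.0005452 / 0.01342 = 0.04062 M.
Dilution factor = 500.0/16.90 = 29.59, so [stock] = 0.04062 x 29.59 = 1.20 M.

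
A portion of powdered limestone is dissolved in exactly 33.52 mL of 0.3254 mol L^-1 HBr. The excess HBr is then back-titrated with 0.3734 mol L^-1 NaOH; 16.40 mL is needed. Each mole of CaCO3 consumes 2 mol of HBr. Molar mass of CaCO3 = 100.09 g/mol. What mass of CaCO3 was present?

Total n(HBr) added = 0.3254 x 0.03352 = 0.01091 mol.
n(NaOH) used = 0.3734 x 0.01640 = 0.006124 mol, which equals the excess n(HBr).
So n(HBr) consumed by the sample = 0.01091 - 0.006124 = 0.004784 mol.
n(CaCO3) = 0.004784 / 2 = 0.002392 mol.
mass = 0.002392 mol x 100.09 g/mol = 0.239 g.

0.239 g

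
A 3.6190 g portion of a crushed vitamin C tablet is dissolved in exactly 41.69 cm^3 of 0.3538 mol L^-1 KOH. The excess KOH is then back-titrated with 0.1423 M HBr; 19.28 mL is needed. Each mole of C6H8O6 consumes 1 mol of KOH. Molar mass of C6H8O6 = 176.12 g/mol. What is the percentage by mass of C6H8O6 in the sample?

Total n(KOH) added = 0.3538 x 0.04169 = 0.01475 mol.
n(HBr) used = 0.1423 x 0.01928 = 0.002744 mol, which equals the excess n(KOH).
So n(KOH) consumed by the sample = 0.01475 - 0.002744 = 0.01201 mol.
n(C6H8O6) = 0.01201 / 1 = 0.01201 mol.
mass C6H8O6 = 0.01201 x 176.12 = 2.115 g, so %C6H8O6 = 2.115/3.6190 x 100 = 58.4%.

58.4%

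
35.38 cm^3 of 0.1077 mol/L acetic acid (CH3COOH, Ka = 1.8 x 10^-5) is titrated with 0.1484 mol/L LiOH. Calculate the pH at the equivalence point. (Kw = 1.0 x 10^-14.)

n(CH3COOH) = 0.1077 x 0.03538 = 0.003810 mol; V(LiOH) at equivalence = 0.003810/0.1484 = 0.02568 L.
At equivalence all the acid is converted to CH3COO-; total volume = 0.03538 + 0.02568 = 0.06106 L, so [CH3COO-] = 0.003810/0.06106 = 0.06241 M.
Kb = Kw/Ka = 1.0e-14 / 1.8 x 10^-5 = 5.56e-10.
[OH^-] = sqrt(Kb x [CH3COO-]) = sqrt(5.56e-10 x 0.06241) = 5.89e-6 M.
pOH = 5.23, so pH = 14.00 - 5.23 = 8.77.

8.77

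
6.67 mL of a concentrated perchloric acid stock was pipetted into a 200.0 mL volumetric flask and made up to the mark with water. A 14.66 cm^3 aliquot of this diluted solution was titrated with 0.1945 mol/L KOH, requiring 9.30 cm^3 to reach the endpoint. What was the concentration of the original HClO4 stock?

3.70 M

n(KOH) = 0.1945 x 0.009300 = 0.001809 mol.
n(HClO4) in the aliquot = 0.001809 mol.
[diluted HClO4] = 0.001809 / 0.01466 = 0.1234 M.
Dilution factor = 200.0/6.670 = 29.99, so [stock] = 0.1234 x 29.99 = 3.70 M.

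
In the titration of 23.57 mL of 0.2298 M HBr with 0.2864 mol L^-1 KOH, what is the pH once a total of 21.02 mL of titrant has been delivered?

12.13

n(acid) = 0.2298 x 0.02357 = 0.005416 mol; n(KOH) added = 0.2864 x 0.02102 = 0.006020 mol.
Base is in excess by 0.006020 - 0.005416 = 0.0006037 mol in a total volume of 0.04459 L.
[OH^-] = 0.0006037/0.04459 = 0.01354 M, so pOH = 1.87 and pH = 14.00 - 1.87 = 12.13.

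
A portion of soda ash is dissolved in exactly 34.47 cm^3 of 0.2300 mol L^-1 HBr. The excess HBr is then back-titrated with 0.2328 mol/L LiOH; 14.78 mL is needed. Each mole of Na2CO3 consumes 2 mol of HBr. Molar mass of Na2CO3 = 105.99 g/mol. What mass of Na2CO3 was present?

0.238 g

Total n(HBr) added = 0.2300 x 0.03447 = 0.007928 mol.
n(LiOH) used = 0.2328 x 0.01478 = 0.003441 mol, which equals the excess n(HBr).
So n(HBr) consumed by the sample = 0.007928 - 0.003441 = 0.004487 mol.
n(Na2CO3) = 0.004487 / 2 = 0.002244 mol.
mass = 0.002244 mol x 105.99 g/mol = 0.238 g.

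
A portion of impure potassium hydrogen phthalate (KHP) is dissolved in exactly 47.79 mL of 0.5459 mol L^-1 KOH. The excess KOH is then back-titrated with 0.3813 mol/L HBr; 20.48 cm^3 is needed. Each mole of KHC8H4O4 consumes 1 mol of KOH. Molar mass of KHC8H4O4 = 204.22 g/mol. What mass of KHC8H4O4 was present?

3.73 g

Total n(KOH) added = 0.5459 x 0.04779 = 0.02609 mol.
n(HBr) used = 0.3813 x 0.02048 = 0.007809 mol, which equals the excess n(KOH).
So n(KOH) consumed by the sample = 0.02609 - 0.007809 = 0.01828 mol.
n(KHC8H4O4) = 0.01828 / 1 = 0.01828 mol.
mass = 0.01828 mol x 204.22 g/mol = 3.73 g.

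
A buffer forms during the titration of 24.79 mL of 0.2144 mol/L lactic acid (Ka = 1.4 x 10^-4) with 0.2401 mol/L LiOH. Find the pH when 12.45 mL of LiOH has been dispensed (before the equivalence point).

Initial n(HC3H5O3) = 0.2144 x 0.02479 = 0.005315 mol.
n(LiOH) added = 0.2401 x 0.01245 = 0.002989 mol, converting that many moles of HC3H5O3 to C3H5O3-.
Remaining n(HC3H5O3) = 0.002326 mol; n(C3H5O3-) = 0.002989 mol.
By Henderson-Hasselbalch, pH = pKa + log([A^-]/[HA]) = 3.85 + log(0.002989/0.002326) = 3.85 + (+0.11) = 3.96.

3.96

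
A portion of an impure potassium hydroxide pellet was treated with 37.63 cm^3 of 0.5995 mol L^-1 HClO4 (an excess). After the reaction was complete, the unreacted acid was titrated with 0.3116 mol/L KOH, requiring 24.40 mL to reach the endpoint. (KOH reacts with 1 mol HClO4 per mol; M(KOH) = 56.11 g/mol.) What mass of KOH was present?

Total n(HClO4) added = 0.5995 x 0.03763 = 0.02256 mol.
n(KOH) used = 0.3116 x 0.02440 = 0.007603 mol, which equals the excess n(HClO4).
So n(HClO4) consumed by the sample = 0.02256 - 0.007603 = 0.01496 mol.
n(KOH) = 0.01496 / 1 = 0.01496 mol.
mass = 0.01496 mol x 56.11 g/mol = 0.839 g.

0.839 g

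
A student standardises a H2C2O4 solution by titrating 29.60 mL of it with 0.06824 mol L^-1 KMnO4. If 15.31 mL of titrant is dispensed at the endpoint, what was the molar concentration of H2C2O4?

n(KMnO4) = 0.06824 x 0.01531 = 0.001045 mol.
From the balanced equation, 2 mol KMnO4 reacts with 5 mol H2C2O4, so n(H2C2O4) = 0.001045 x 5/2 = 0.002612 mol.
[H2C2O4] = 0.002612 / 0.02960 L = 0.0882 M.

0.0882 M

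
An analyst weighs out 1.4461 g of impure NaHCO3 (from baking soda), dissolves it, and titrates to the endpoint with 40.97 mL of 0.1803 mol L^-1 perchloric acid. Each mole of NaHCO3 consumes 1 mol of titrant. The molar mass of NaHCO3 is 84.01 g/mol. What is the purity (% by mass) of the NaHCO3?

42.9%

n(HClO4) = 0.1803 x 0.04097 = 0.007387 mol.
n(NaHCO3) = 0.007387 / 1 = 0.007387 mol.
mass of NaHCO3 = 0.007387 x 84.01 = 0.6206 g.
% purity = 0.6206 / 1.4461 x 100 = 42.9%.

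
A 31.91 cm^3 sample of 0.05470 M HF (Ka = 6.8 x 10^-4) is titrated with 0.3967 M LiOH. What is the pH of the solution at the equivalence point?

7.92

n(HF) = 0.05470 x 0.03191 = 0.001745 mol; V(LiOH) at equivalence = 0.001745/0.3967 = 0.004400 L.
At equivalence all the acid is converted to F-; total volume = 0.03191 + 0.004400 = 0.03631 L, so [F-] = 0.001745/0.03631 = 0.04807 M.
Kb = Kw/Ka = 1.0e-14 / 6.8 x 10^-4 = 1.47e-11.
[OH^-] = sqrt(Kb x [F-]) = sqrt(1.47e-11 x 0.04807) = 8.41e-7 M.
pOH = 6.08, so pH = 14.00 - 6.08 = 7.92.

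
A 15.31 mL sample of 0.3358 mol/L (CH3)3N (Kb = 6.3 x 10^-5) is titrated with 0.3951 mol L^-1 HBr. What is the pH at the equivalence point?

5.27

n((CH3)3N) = 0.3358 x 0.01531 = 0.005141 mol; V(HBr) at equivalence = 0.005141/0.3951 = 0.01301 L.
At equivalence the base is fully converted to (CH3)3NH+; total volume = 0.02832 L, so [(CH3)3NH+] = 0.005141/0.02832 = 0.1815 M.
Ka((CH3)3NH+) = Kw/Kb = 1.0e-14 / 6.3 x 10^-5 = 1.59e-10.
[H^+] = sqrt(Ka x [(CH3)3NH+]) = sqrt(1.59e-10 x 0.1815) = 5.37e-6 M.
pH = -log(5.37e-6) = 5.27.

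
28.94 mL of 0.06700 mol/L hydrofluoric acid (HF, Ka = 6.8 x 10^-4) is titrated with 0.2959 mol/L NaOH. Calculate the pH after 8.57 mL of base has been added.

n(acid) = 0.06700 x 0.02894 = 0.001939 mol; n(NaOH) added = 0.2959 x 0.008570 = 0.002536 mol.
Base is in excess by 0.002536 - 0.001939 = 0.0005969 mol in a total volume of 0.03751 L.
[OH^-] = 0.0005969/0.03751 = 0.01591 M, so pOH = 1.80 and pH = 14.00 - 1.80 = 12.20.

12.20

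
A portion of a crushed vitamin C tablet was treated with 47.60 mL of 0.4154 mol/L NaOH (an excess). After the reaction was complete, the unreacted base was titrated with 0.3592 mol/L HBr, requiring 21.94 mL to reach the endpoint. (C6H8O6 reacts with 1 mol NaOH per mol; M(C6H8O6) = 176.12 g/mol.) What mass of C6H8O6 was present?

Total n(NaOH) added = 0.4154 x 0.04760 = 0.01977 mol.
n(HBr) used = 0.3592 x 0.02194 = 0.007881 mol, which equals the excess n(NaOH).
So n(NaOH) consumed by the sample = 0.01977 - 0.007881 = 0.01189 mol.
n(C6H8O6) = 0.01189 / 1 = 0.01189 mol.
mass = 0.01189 mol x 176.12 g/mol = 2.09 g.

2.09 g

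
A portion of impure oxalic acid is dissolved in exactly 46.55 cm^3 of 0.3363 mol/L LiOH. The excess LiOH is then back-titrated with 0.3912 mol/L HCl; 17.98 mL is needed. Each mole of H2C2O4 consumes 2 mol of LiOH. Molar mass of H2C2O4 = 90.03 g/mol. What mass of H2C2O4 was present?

Total n(LiOH) added = 0.3363 x 0.04655 = 0.01565 mol.
n(HCl) used = 0.3912 x 0.01798 = 0.007034 mol, which equals the excess n(LiOH).
So n(LiOH) consumed by the sample = 0.01565 - 0.007034 = 0.008621 mol.
n(H2C2O4) = 0.008621 / 2 = 0.004310 mol.
mass = 0.004310 mol x 90.03 g/mol = 0.388 g.

0.388 g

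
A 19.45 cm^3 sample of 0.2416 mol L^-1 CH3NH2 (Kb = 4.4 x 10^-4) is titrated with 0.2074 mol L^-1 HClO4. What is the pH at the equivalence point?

n(CH3NH2) = 0.2416 x 0.01945 = 0.004699 mol; V(HClO4) at equivalence = 0.004699/0.2074 = 0.02266 L.
At equivalence the base is fully converted to CH3NH3+; total volume = 0.04211 L, so [CH3NH3+] = 0.004699/0.04211 = 0.1116 M.
Ka(CH3NH3+) = Kw/Kb = 1.0e-14 / 4.4 x 10^-4 = 2.27e-11.
[H^+] = sqrt(Ka x [CH3NH3+]) = sqrt(2.27e-11 x 0.1116) = 1.59e-6 M.
pH = -log(1.59e-6) = 5.80.

5.80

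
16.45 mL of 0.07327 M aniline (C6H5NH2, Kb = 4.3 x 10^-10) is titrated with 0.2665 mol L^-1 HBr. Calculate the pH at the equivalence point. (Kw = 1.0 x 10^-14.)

2.94

n(C6H5NH2) = 0.07327 x 0.01645 = 0.001205 mol; V(HBr) at equivalence = 0.001205/0.2665 = 0.004523 L.
At equivalence the base is fully converted to C6H5NH3+; total volume = 0.02097 L, so [C6H5NH3+] = 0.001205/0.02097 = 0.05747 M.
Ka(C6H5NH3+) = Kw/Kb = 1.0e-14 / 4.3 x 10^-10 = 2.33e-5.
[H^+] = sqrt(Ka x [C6H5NH3+]) = sqrt(2.33e-5 x 0.05747) = 0.00116 M.
pH = -log(0.00116) = 2.94.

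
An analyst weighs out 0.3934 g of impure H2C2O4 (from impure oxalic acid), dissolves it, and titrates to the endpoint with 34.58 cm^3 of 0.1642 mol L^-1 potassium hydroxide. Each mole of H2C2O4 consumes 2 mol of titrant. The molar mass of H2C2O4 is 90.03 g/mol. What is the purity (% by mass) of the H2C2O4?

n(KOH) = 0.1642 x 0.03458 = 0.005678 mol.
n(H2C2O4) = 0.005678 / 2 = 0.002839 mol.
mass of H2C2O4 = 0.002839 x 90.03 = 0.2556 g.
% purity = 0.2556 / 0.3934 x 100 = 65.0%.

65.0%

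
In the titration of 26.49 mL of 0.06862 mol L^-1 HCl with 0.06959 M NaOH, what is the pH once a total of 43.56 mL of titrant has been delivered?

12.24

n(acid) = 0.06862 x 0.02649 = 0.001818 mol; n(NaOH) added = 0.06959 x 0.04356 = 0.003031 mol.
Base is in excess by 0.003031 - 0.001818 = 0.001214 mol in a total volume of 0.07005 L.
[OH^-] = 0.001214/0.07005 = 0.01732 M, so pOH = 1.76 and pH = 14.00 - 1.76 = 12.24.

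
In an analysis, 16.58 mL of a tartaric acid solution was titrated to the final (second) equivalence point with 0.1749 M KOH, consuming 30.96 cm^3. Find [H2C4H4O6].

n(KOH) = 0.1749 x 0.03096 = 0.005415 mol.
At the final (second) equivalence point, 2 mol OH^- react per mol H2C4H4O6, so n(H2C4H4O6) = 0.005415 / 2 = 0.002707 mol.
[H2C4H4O6] = 0.002707 / 0.01658 L = 0.163 M.

0.163 M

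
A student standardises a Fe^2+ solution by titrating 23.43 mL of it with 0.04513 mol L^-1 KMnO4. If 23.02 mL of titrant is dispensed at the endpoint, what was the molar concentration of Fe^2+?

0.222 M

n(KMnO4) = 0.04513 x 0.02302 = 0.001039 mol.
From the balanced equation, 1 mol KMnO4 reacts with 5 mol Fe^2+, so n(Fe^2+) = 0.001039 x 5/1 = 0.005194 mol.
[Fe^2+] = 0.005194 / 0.02343 L = 0.222 M.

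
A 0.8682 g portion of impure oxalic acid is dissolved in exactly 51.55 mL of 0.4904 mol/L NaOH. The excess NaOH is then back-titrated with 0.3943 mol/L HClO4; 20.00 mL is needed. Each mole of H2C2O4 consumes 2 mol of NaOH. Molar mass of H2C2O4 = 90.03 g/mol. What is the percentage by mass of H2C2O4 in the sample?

90.2%

Total n(NaOH) added = 0.4904 x 0.05155 = 0.02528 mol.
n(HClO4) used = 0.3943 x 0.02000 = 0.007886 mol, which equals the excess n(NaOH).
So n(NaOH) consumed by the sample = 0.02528 - 0.007886 = 0.01739 mol.
n(H2C2O4) = 0.01739 / 2 = 0.008697 mol.
mass H2C2O4 = 0.008697 x 90.03 = 0.7830 g, so %H2C2O4 = 0.7830/0.8682 x 100 = 90.2%.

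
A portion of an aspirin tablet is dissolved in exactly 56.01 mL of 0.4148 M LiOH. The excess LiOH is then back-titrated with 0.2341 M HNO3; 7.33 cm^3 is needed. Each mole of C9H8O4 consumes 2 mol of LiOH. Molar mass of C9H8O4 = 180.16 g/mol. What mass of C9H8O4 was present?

Total n(LiOH) added = 0.4148 x 0.05601 = 0.02323 mol.
n(HNO3) used = 0.2341 x 0.007330 = 0.001716 mol, which equals the excess n(LiOH).
So n(LiOH) consumed by the sample = 0.02323 - 0.001716 = 0.02152 mol.
n(C9H8O4) = 0.02152 / 2 = 0.01076 mol.
mass = 0.01076 mol x 180.16 g/mol = 1.94 g.

1.94 g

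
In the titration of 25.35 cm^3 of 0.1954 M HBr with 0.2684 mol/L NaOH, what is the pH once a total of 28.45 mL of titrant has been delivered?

12.70

n(acid) = 0.1954 x 0.02535 = 0.004953 mol; n(NaOH) added = 0.2684 x 0.02845 = 0.007636 mol.
Base is in excess by 0.007636 - 0.004953 = 0.002683 mol in a total volume of 0.05380 L.
[OH^-] = 0.002683/0.05380 = 0.04986 M, so pOH = 1.30 and pH = 14.00 - 1.30 = 12.70.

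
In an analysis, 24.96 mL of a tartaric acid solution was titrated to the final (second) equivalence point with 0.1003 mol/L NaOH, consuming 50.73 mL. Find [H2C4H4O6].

n(NaOH) = 0.1003 x 0.05073 = 0.005088 mol.
At the final (second) equivalence point, 2 mol OH^- react per mol H2C4H4O6, so n(H2C4H4O6) = 0.005088 / 2 = 0.002544 mol.
[H2C4H4O6] = 0.002544 / 0.02496 L = 0.102 M.

0.102 M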